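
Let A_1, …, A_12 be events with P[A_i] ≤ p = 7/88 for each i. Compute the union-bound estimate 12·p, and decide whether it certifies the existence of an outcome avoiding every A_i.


Union bound: P[∪_{i=1}^{12} A_i] ≤ Σ_i P[A_i] ≤ 12·p = 12·(7/88) = 21/22.
Numerically: 21/22 ≈ 0.954545.
Is 21/22 < 1? YES.
Since P[∪ A_i] ≤ 21/22 < 1, the complement has P[∩ A_i^c] ≥ 1 − 21/22 = 1/22 > 0, so some outcome avoids every A_i.

12·p = 21/22 ≈ 0.954545; existence CERTIFIED by the union bound.


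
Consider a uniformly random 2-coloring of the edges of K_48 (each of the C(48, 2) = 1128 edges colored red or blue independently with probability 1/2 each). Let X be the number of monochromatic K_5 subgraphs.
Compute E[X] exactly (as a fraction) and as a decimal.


Let X = Σ_S X_S over the C(48, 5) = 1712304 subsets S of size 5, where X_S = 1 if the K_5 on S is monochromatic.
For a fixed S, the K_5 on S has C(5, 2) = 10 edges. P[all 10 edges red] = (1/2)^10, and likewise for blue, so P[monochromatic] = 2·(1/2)^10 = 2^{1 − 10} = 1/512.
By linearity: E[X] = C(48, 5) · 2^{1 − 10} = 1712304 · 1/512 = 107019/32.
Numerically: E[X] ≈ 3344.3438.

E[X] = C(48,5)·2^(1−C(5,2)) = 107019/32 ≈ 3344.3438.


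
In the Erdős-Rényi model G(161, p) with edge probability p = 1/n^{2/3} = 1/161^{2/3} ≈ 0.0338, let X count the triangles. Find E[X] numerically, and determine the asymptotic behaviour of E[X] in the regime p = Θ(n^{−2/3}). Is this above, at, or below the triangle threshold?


Number of potential triangles: C(161, 3) = 682640.
Each occurs with probability p³ ≈ (0.0338)³ ≈ 3.85788e-05.
By linearity: E[X] = C(161, 3)·p³ ≈ 682640 · 3.85788e-05 ≈ 26.335.
Since α = 2/3 < 1, p = c/n^{2/3} ≫ 1/n is above the triangle threshold p ~ 1/n. Asymptotically E[X] ~ (c³/6)·n^{3(1−α)} = (1³/6)·n^{1} → ∞; triangles are abundant w.h.p.

E[X] ≈ 26.335; in regime p = Θ(1/n^{2/3}) E[X] diverges (above the triangle threshold p ~ 1/n).


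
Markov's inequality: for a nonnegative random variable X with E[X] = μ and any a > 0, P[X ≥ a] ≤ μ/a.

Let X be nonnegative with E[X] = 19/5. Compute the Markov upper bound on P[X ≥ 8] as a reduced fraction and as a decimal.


μ = E[X] = 19/5, a = 8.
Markov: P[X ≥ 8] ≤ μ/a = (19/5)/8 = 19/40.
Numerically: ≈ 0.47500.
(Since a = 8 > μ = 3.80000, the bound 19/40 is < 1 and informative.)

P[X ≥ 8] ≤ 19/40 ≈ 0.47500.


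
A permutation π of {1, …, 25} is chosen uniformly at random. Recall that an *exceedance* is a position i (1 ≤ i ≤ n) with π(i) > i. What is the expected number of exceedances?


Write X = Σ_{i=1}^{25} X_i, where X_i = 1_{π(i) > i}.
For each fixed i, π(i) is uniform over {1, …, 25} (marginal of a uniform permutation), so P[π(i) > i] = (n − i)/n. Summing: Σ_{i=1}^{25} (n − i)/n = (0 + 1 + … + 24)/25 = 25(25 − 1)/(2·25) = (25 − 1)/2.
Hence E[X] = Σ_{i=1}^{25} (25 − i)/25 = 12 ≈ 12.00000.

E[X] = 12 = 12.00000.


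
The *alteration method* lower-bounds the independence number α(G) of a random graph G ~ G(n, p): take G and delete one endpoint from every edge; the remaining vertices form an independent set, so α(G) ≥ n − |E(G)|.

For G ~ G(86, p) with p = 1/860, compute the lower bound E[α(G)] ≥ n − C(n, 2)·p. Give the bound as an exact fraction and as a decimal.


E[|E(G)|] = C(86, 2)·p = 3655 · (1/860) = 17/4.
E[α(G)] ≥ n − E[|E(G)|] = 86 − 17/4 = 327/4.
Numerically: ≈ 81.7500.
(This is only a lower bound; the true E[α(G)] may be larger.)

E[α(G)] ≥ 327/4 ≈ 81.7500.


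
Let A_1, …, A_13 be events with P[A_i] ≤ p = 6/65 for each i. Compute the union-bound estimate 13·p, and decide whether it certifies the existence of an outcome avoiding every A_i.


Union bound: P[∪_{i=1}^{13} A_i] ≤ Σ_i P[A_i] ≤ 13·p = 13·(6/65) = 6/5.
Numerically: 6/5 ≈ 1.20000.
Is 6/5 < 1? NO.
Since the bound 6/5 is ≥ 1, the union bound is uninformative here; it does NOT by itself certify existence.

13·p = 6/5 ≈ 1.20000; existence NOT certified by the union bound.


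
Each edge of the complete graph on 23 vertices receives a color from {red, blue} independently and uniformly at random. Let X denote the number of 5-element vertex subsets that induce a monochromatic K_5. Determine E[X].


Let X = Σ_S X_S over the C(23, 5) = 33649 subsets S of size 5, where X_S = 1 if the K_5 on S is monochromatic.
For a fixed S, the K_5 on S has C(5, 2) = 10 edges. P[all 10 edges red] = (1/2)^10, and likewise for blue, so P[monochromatic] = 2·(1/2)^10 = 2^{1 − 10} = 1/512.
Summing: E[X] = C(23, 5) · 2^{1 − 10} = 33649 · 1/512 = 33649/512.
Numerically: E[X] ≈ 65.721.

E[X] = C(23,5)·2^(1−C(5,2)) = 33649/512 ≈ 65.721.


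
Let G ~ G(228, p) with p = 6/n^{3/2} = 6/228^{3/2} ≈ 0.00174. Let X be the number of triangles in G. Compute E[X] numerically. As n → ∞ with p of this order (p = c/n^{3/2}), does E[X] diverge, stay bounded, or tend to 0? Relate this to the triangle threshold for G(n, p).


Number of potential triangles: C(228, 3) = 1949476.
Each occurs with probability p³ ≈ (0.00174)³ ≈ 5.29355e-09.
By linearity: E[X] = C(228, 3)·p³ ≈ 1949476 · 5.29355e-09 ≈ 0.010.
Since α = 3/2 > 1, p = c/n^{3/2} = o(1/n) is below the triangle threshold p ~ 1/n. Asymptotically E[X] ~ (c³/6)·n^{3(1−α)} = (6³/6)·n^{-1.5} → 0, so by Markov's inequality G has no triangles w.h.p.

E[X] ≈ 0.010; in regime p = Θ(1/n^{3/2}) E[X] tends to 0 (below the triangle threshold p ~ 1/n).


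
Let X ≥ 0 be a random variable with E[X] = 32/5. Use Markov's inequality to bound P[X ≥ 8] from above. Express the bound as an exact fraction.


μ = E[X] = 32/5, a = 8.
Markov: P[X ≥ 8] ≤ μ/a = (32/5)/8 = 4/5.
Numerically: ≈ 0.8000.
(Since a = 8 > μ = 6.4000, the bound 4/5 is < 1 and informative.)

P[X ≥ 8] ≤ 4/5 ≈ 0.8000.


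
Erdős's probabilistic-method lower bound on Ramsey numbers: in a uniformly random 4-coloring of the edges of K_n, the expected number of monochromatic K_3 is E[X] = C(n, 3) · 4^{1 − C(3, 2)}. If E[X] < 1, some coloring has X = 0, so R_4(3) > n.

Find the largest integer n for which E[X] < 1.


We need C(n, 3) · 4^{1 − 3} < 1, i.e. C(n, 3) < 4^{3 − 1} = 16.
Check values of n near the boundary:
  n = 4: C(4, 3) = 4; 4 < 16? YES
  n = 5: C(5, 3) = 10; 10 < 16? YES
  n = 6: C(6, 3) = 20; 20 < 16? NO
The largest n with C(n, 3) < 16 is n = 5 (where E[X] = 5/8 ≈ 0.62500). Hence R_4(3) > 5, i.e. R_4(3) ≥ 6.

Largest n = 5; hence R_4(3) > 5.


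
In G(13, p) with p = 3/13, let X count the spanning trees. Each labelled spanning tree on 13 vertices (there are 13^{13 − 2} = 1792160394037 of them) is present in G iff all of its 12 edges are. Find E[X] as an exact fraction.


K_13 has 13^{13 − 2} = 1792160394037 labelled spanning trees.
For each such spanning tree H, let X_H = 1 if all 12 edges of H are present in G. Then P[X_H = 1] = p^{12} = (3/13)^{12} = 531441/23298085122481.
By linearity: E[X] = Σ_H E[X_H] = 1792160394037 · p^{12} = 1792160394037 · 531441/23298085122481 = 531441/13.
Numerically: E[X] ≈ 40880.

E[X] = 1792160394037 · (3/13)^{12} = 531441/13 ≈ 40880.


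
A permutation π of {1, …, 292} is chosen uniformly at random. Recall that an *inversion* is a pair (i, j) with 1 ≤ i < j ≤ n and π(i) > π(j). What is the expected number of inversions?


Write X = Σ X_I over the C(292, 2) = 42486 pairs i < j, with X_I the indicator of one inversion.
There are 42486 indicators.
For each fixed pair i < j, the values π(i) and π(j) are two distinct elements of {1, …, 292} in uniformly random order; by symmetry P[π(i) > π(j)] = 1/2.
By linearity: E[X] = 42486 · (1/2) = C(292, 2) · (1/2) = 42486/2 = 21243 ≈ 21243.0000.

E[X] = 21243 = 21243.0000.


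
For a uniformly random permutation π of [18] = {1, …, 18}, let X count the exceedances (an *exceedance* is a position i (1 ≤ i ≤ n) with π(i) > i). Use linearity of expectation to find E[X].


Write X = Σ_{i=1}^{18} X_i, where X_i = 1_{π(i) > i}.
For each fixed i, π(i) is uniform over {1, …, 18} (marginal of a uniform permutation), so P[π(i) > i] = (n − i)/n. Summing: Σ_{i=1}^{18} (n − i)/n = (0 + 1 + … + 17)/18 = 18(18 − 1)/(2·18) = (18 − 1)/2.
Hence E[X] = Σ_{i=1}^{18} (18 − i)/18 = 17/2 ≈ 8.500000.

E[X] = 17/2 = 8.500000.


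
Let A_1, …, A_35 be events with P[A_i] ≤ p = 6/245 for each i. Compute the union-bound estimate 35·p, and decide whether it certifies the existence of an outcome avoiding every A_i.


Union bound: P[∪_{i=1}^{35} A_i] ≤ Σ_i P[A_i] ≤ 35·p = 35·(6/245) = 6/7.
Numerically: 6/7 ≈ 0.8571.
Is 6/7 < 1? YES.
Since P[∪ A_i] ≤ 6/7 < 1, the complement has P[∩ A_i^c] ≥ 1 − 6/7 = 1/7 > 0, so some outcome avoids every A_i.

35·p = 6/7 ≈ 0.8571; existence CERTIFIED by the union bound.


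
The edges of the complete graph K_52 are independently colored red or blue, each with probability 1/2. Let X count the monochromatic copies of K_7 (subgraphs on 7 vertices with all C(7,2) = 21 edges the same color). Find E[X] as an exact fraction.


Let X = Σ_S X_S over the C(52, 7) = 133784560 subsets S of size 7, where X_S = 1 if the K_7 on S is monochromatic.
For a fixed S, the K_7 on S has C(7, 2) = 21 edges. P[all 21 edges red] = (1/2)^21, and likewise for blue, so P[monochromatic] = 2·(1/2)^21 = 2^{1 − 21} = 1/1048576.
By linearity: E[X] = C(52, 7) · 2^{1 − 21} = 133784560 · 1/1048576 = 8361535/65536.
Numerically: E[X] ≈ 127.58690.

E[X] = C(52,7)·2^(1−C(7,2)) = 8361535/65536 ≈ 127.58690.


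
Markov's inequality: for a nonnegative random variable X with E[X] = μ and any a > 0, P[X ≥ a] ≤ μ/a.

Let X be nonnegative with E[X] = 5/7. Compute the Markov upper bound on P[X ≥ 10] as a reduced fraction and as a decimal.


μ = E[X] = 5/7, a = 10.
Markov: P[X ≥ 10] ≤ μ/a = (5/7)/10 = 1/14.
Numerically: ≈ 0.071.
(Since a = 10 > μ = 0.714, the bound 1/14 is < 1 and informative.)

P[X ≥ 10] ≤ 1/14 ≈ 0.071.


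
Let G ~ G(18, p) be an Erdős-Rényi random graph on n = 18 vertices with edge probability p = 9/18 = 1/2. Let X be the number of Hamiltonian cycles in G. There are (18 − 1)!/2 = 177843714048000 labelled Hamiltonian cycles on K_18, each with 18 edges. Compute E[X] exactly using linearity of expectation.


K_18 has (18 − 1)!/2 = 177843714048000 labelled Hamiltonian cycles.
For each such Hamiltonian cycle H, let X_H = 1 if all 18 edges of H are present in G. Then P[X_H = 1] = p^{18} = (1/2)^{18} = 1/262144.
By linearity of expectation: E[X] = Σ_H E[X_H] = 177843714048000 · p^{18} = 177843714048000 · 1/262144 = 10854718875/16.
Numerically: E[X] ≈ 6.78e+08.

E[X] = 177843714048000 · (1/2)^{18} = 10854718875/16 ≈ 6.78e+08.


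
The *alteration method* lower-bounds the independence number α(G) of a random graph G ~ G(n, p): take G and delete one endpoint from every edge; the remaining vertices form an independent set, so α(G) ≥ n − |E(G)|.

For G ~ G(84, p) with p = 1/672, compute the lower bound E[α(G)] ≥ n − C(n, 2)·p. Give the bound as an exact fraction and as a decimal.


E[|E(G)|] = C(84, 2)·p = 3486 · (1/672) = 83/16.
E[α(G)] ≥ n − E[|E(G)|] = 84 − 83/16 = 1261/16.
Numerically: ≈ 78.812500.
(This is only a lower bound; the true E[α(G)] may be larger.)

E[α(G)] ≥ 1261/16 ≈ 78.812500.


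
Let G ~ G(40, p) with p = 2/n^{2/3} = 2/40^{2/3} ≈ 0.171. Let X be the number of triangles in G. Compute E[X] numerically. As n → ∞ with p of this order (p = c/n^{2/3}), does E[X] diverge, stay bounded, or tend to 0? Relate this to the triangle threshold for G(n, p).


Number of potential triangles: C(40, 3) = 9880.
Each occurs with probability p³ ≈ (0.171)³ ≈ 5.00000e-03.
By linearity: E[X] = C(40, 3)·p³ ≈ 9880 · 5.00000e-03 ≈ 49.400.
Since α = 2/3 < 1, p = c/n^{2/3} ≫ 1/n is above the triangle threshold p ~ 1/n. Asymptotically E[X] ~ (c³/6)·n^{3(1−α)} = (2³/6)·n^{1} → ∞; triangles are abundant w.h.p.

E[X] ≈ 49.400; in regime p = Θ(1/n^{2/3}) E[X] diverges (above the triangle threshold p ~ 1/n).


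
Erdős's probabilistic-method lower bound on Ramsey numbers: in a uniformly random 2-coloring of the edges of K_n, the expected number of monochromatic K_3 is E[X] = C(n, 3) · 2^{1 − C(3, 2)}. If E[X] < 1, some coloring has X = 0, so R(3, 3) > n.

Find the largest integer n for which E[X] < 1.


We need C(n, 3) · 2^{1 − 3} < 1, i.e. C(n, 3) < 2^{3 − 1} = 4.
Check values of n near the boundary:
  n = 3: C(3, 3) = 1; 1 < 4? YES
  n = 4: C(4, 3) = 4; 4 < 4? NO
The largest n with C(n, 3) < 4 is n = 3 (where E[X] = 1/4 ≈ 0.2500000). Hence R(3, 3) > 3, i.e. R(3, 3) ≥ 4.

Largest n = 3; hence R(3, 3) > 3.


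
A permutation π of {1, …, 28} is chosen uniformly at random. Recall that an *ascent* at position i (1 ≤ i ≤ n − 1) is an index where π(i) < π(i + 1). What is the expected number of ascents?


Write X = Σ X_I over i = 1, …, 27, with X_I the indicator of one ascent.
There are 27 indicators.
For each fixed i, the pair (π(i), π(i+1)) is a uniformly random ordered pair of distinct values from {1, …, 28}; by symmetry P[π(i) < π(i+1)] = 1/2.
By linearity: E[X] = 27 · (1/2) = (28 − 1) · (1/2) = 27/2 ≈ 13.5000.

E[X] = 27/2 = 13.5000.


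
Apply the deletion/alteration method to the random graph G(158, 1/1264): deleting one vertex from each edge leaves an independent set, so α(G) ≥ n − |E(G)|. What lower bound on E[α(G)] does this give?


E[|E(G)|] = C(158, 2)·p = 12403 · (1/1264) = 157/16.
E[α(G)] ≥ n − E[|E(G)|] = 158 − 157/16 = 2371/16.
Numerically: ≈ 148.1875.
(This is only a lower bound; the true E[α(G)] may be larger.)

E[α(G)] ≥ 2371/16 ≈ 148.1875.


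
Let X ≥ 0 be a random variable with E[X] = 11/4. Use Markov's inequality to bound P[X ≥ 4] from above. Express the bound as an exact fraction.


μ = E[X] = 11/4, a = 4.
Markov: P[X ≥ 4] ≤ μ/a = (11/4)/4 = 11/16.
Numerically: ≈ 0.688.
(Since a = 4 > μ = 2.750, the bound 11/16 is < 1 and informative.)

P[X ≥ 4] ≤ 11/16 ≈ 0.688.


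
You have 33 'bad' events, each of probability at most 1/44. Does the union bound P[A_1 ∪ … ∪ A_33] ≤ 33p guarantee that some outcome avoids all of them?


Union bound: P[∪_{i=1}^{33} A_i] ≤ Σ_i P[A_i] ≤ 33·p = 33·(1/44) = 3/4.
Numerically: 3/4 ≈ 0.750.
Is 3/4 < 1? YES.
Since P[∪ A_i] ≤ 3/4 < 1, the complement has P[∩ A_i^c] ≥ 1 − 3/4 = 1/4 > 0, so some outcome avoids every A_i.

33·p = 3/4 ≈ 0.750; existence CERTIFIED by the union bound.


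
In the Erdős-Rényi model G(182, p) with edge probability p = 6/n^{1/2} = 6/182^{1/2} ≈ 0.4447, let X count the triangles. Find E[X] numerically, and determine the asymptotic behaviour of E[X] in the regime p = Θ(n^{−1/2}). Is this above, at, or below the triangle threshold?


Number of potential triangles: C(182, 3) = 988260.
Each occurs with probability p³ ≈ (0.4447)³ ≈ 8.797245e-02.
By linearity: E[X] = C(182, 3)·p³ ≈ 988260 · 8.797245e-02 ≈ 86939.6499.
Since α = 1/2 < 1, p = c/n^{1/2} ≫ 1/n is above the triangle threshold p ~ 1/n. Asymptotically E[X] ~ (c³/6)·n^{3(1−α)} = (6³/6)·n^{1.5} → ∞; triangles are abundant w.h.p.

E[X] ≈ 86939.6499; in regime p = Θ(1/n^{1/2}) E[X] diverges (above the triangle threshold p ~ 1/n).


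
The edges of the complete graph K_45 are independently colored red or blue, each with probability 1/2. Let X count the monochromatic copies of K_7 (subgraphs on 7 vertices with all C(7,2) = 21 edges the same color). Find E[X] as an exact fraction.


Let X = Σ_S X_S over the C(45, 7) = 45379620 subsets S of size 7, where X_S = 1 if the K_7 on S is monochromatic.
For a fixed S, the K_7 on S has C(7, 2) = 21 edges. P[all 21 edges red] = (1/2)^21, and likewise for blue, so P[monochromatic] = 2·(1/2)^21 = 2^{1 − 21} = 1/1048576.
By linearity of expectation: E[X] = C(45, 7) · 2^{1 − 21} = 45379620 · 1/1048576 = 11344905/262144.
Numerically: E[X] ≈ 43.2774.

E[X] = C(45,7)·2^(1−C(7,2)) = 11344905/262144 ≈ 43.2774.


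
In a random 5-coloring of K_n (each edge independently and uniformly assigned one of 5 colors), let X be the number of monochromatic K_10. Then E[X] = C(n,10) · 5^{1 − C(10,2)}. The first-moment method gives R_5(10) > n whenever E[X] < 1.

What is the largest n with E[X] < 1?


We need C(n, 10) · 5^{1 − 45} < 1, i.e. C(n, 10) < 5^{45 − 1} = 5684341886080801486968994140625.
Check values of n near the boundary:
  n = 5388: C(5388, 10) = 5634865093375880654852250419586; 5634865093375880654852250419586 < 5684341886080801486968994140625? YES
  n = 5389: C(5389, 10) = 5645340767466558997768874792926; 5645340767466558997768874792926 < 5684341886080801486968994140625? YES
  n = 5390: C(5390, 10) = 5655833965919099070255434039753; 5655833965919099070255434039753 < 5684341886080801486968994140625? YES
  n = 5391: C(5391, 10) = 5666344714787188828795213697883; 5666344714787188828795213697883 < 5684341886080801486968994140625? YES
  n = 5392: C(5392, 10) = 5676873040158402483252283957448; 5676873040158402483252283957448 < 5684341886080801486968994140625? YES
  n = 5393: C(5393, 10) = 5687418968154238267170642278008; 5687418968154238267170642278008 < 5684341886080801486968994140625? NO
  n = 5394: C(5394, 10) = 5697982524930156243149785372878; 5697982524930156243149785372878 < 5684341886080801486968994140625? NO
The largest n with C(n, 10) < 5684341886080801486968994140625 is n = 5392 (where E[X] = 5676873040158402483252283957448/5684341886080801486968994140625 ≈ 0.998686). Hence R_5(10) > 5392, i.e. R_5(10) ≥ 5393.

Largest n = 5392; hence R_5(10) > 5392.


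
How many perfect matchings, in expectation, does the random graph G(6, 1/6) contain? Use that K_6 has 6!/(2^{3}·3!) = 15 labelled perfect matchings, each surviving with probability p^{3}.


K_6 has 6!/(2^{3}·3!) = 15 labelled perfect matchings.
For each such perfect matching H, let X_H = 1 if all 3 edges of H are present in G. Then P[X_H = 1] = p^{3} = (1/6)^{3} = 1/216.
Summing the indicators: E[X] = Σ_H E[X_H] = 15 · p^{3} = 15 · 1/216 = 5/72.
Numerically: E[X] ≈ 0.069444.

E[X] = 15 · (1/6)^{3} = 5/72 ≈ 0.069444.


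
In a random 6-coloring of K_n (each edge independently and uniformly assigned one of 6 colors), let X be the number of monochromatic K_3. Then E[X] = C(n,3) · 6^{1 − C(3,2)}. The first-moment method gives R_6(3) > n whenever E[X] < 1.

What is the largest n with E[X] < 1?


We need C(n, 3) · 6^{1 − 3} < 1, i.e. C(n, 3) < 6^{3 − 1} = 36.
Check values of n near the boundary:
  n = 6: C(6, 3) = 20; 20 < 36? YES
  n = 7: C(7, 3) = 35; 35 < 36? YES
  n = 8: C(8, 3) = 56; 56 < 36? NO
The largest n with C(n, 3) < 36 is n = 7 (where E[X] = 35/36 ≈ 0.9722222). Hence R_6(3) > 7, i.e. R_6(3) ≥ 8.

Largest n = 7; hence R_6(3) > 7.


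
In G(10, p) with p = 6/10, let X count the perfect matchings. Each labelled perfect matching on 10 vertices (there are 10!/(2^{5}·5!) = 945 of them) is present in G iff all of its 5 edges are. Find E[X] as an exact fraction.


K_10 has 10!/(2^{5}·5!) = 945 labelled perfect matchings.
For each such perfect matching H, let X_H = 1 if all 5 edges of H are present in G. Then P[X_H = 1] = p^{5} = (3/5)^{5} = 243/3125.
Summing the indicators: E[X] = Σ_H E[X_H] = 945 · p^{5} = 945 · 243/3125 = 45927/625.
Numerically: E[X] ≈ 73.5.

E[X] = 945 · (3/5)^{5} = 45927/625 ≈ 73.5.


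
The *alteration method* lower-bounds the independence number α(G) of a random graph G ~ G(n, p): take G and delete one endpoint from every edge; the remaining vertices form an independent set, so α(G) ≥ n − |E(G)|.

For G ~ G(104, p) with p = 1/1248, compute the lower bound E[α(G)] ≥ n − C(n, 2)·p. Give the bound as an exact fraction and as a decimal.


E[|E(G)|] = C(104, 2)·p = 5356 · (1/1248) = 103/24.
E[α(G)] ≥ n − E[|E(G)|] = 104 − 103/24 = 2393/24.
Numerically: ≈ 99.7083.
(This is only a lower bound; the true E[α(G)] may be larger.)

E[α(G)] ≥ 2393/24 ≈ 99.7083.


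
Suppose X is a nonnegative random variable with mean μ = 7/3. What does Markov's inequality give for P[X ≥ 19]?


μ = E[X] = 7/3, a = 19.
Markov: P[X ≥ 19] ≤ μ/a = (7/3)/19 = 7/57.
Numerically: ≈ 0.122807.
(Since a = 19 > μ = 2.333333, the bound 7/57 is < 1 and informative.)

P[X ≥ 19] ≤ 7/57 ≈ 0.122807.


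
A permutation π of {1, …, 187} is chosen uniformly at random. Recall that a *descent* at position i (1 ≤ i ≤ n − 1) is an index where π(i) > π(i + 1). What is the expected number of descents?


Write X = Σ X_I over i = 1, …, 186, with X_I the indicator of one descent.
There are 186 indicators.
For each fixed i, the pair (π(i), π(i+1)) is a uniformly random ordered pair of distinct values from {1, …, 187}; by symmetry P[π(i) > π(i+1)] = 1/2.
By linearity: E[X] = 186 · (1/2) = (187 − 1) · (1/2) = 93 ≈ 93.000000.

E[X] = 93 = 93.000000.


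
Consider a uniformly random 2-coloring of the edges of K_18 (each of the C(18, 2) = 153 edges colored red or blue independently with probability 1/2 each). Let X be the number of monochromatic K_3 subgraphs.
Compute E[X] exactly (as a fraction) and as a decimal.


Let X = Σ_S X_S over the C(18, 3) = 816 subsets S of size 3, where X_S = 1 if the K_3 on S is monochromatic.
For a fixed S, the K_3 on S has C(3, 2) = 3 edges. P[all 3 edges red] = (1/2)^3, and likewise for blue, so P[monochromatic] = 2·(1/2)^3 = 2^{1 − 3} = 1/4.
Summing: E[X] = C(18, 3) · 2^{1 − 3} = 816 · 1/4 = 204.
Numerically: E[X] ≈ 204.00000.

E[X] = C(18,3)·2^(1−C(3,2)) = 204 ≈ 204.00000.


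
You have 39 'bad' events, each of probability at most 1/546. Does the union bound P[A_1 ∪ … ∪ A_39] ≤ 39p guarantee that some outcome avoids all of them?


Union bound: P[∪_{i=1}^{39} A_i] ≤ Σ_i P[A_i] ≤ 39·p = 39·(1/546) = 1/14.
Numerically: 1/14 ≈ 0.07143.
Is 1/14 < 1? YES.
Since P[∪ A_i] ≤ 1/14 < 1, the complement has P[∩ A_i^c] ≥ 1 − 1/14 = 13/14 > 0, so some outcome avoids every A_i.

39·p = 1/14 ≈ 0.07143; existence CERTIFIED by the union bound.


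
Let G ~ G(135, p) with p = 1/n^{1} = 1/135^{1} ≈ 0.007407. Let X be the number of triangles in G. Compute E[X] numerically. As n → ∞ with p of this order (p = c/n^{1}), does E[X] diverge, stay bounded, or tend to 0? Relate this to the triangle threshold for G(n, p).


Number of potential triangles: C(135, 3) = 400995.
Each occurs with probability p³ ≈ (0.007407)³ ≈ 4.064421e-07.
By linearity: E[X] = C(135, 3)·p³ ≈ 400995 · 4.064421e-07 ≈ 0.1630.
Here α = 1, so p = 1/n is exactly at the triangle threshold p ~ 1/n. Asymptotically E[X] → c³/6 = 1³/6 = 1/6 ≈ 0.1667, a bounded constant. In this regime the triangle count is asymptotically Poisson(c³/6).

E[X] ≈ 0.1630; in regime p = Θ(1/n^{1}) E[X] stays bounded (at the triangle threshold p ~ 1/n).


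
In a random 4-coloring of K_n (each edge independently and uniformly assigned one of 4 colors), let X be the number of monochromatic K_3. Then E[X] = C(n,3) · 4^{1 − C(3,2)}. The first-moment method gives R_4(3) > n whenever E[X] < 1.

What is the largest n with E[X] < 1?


We need C(n, 3) · 4^{1 − 3} < 1, i.e. C(n, 3) < 4^{3 − 1} = 16.
Check values of n near the boundary:
  n = 3: C(3, 3) = 1; 1 < 16? YES
  n = 4: C(4, 3) = 4; 4 < 16? YES
  n = 5: C(5, 3) = 10; 10 < 16? YES
  n = 6: C(6, 3) = 20; 20 < 16? NO
  n = 7: C(7, 3) = 35; 35 < 16? NO
  n = 8: C(8, 3) = 56; 56 < 16? NO
The largest n with C(n, 3) < 16 is n = 5 (where E[X] = 5/8 ≈ 0.62500). Hence R_4(3) > 5, i.e. R_4(3) ≥ 6.

Largest n = 5; hence R_4(3) > 5.


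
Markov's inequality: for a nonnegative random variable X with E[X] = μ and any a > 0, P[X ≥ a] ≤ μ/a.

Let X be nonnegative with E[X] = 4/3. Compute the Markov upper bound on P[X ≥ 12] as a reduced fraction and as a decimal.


μ = E[X] = 4/3, a = 12.
Markov: P[X ≥ 12] ≤ μ/a = (4/3)/12 = 1/9.
Numerically: ≈ 0.111111.
(Since a = 12 > μ = 1.333333, the bound 1/9 is < 1 and informative.)

P[X ≥ 12] ≤ 1/9 ≈ 0.111111.


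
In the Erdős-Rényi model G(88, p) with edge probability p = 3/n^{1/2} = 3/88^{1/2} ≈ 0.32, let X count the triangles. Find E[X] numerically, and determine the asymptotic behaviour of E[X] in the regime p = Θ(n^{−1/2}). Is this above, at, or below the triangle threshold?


Number of potential triangles: C(88, 3) = 109736.
Each occurs with probability p³ ≈ (0.32)³ ≈ 3.27069e-02.
By linearity: E[X] = C(88, 3)·p³ ≈ 109736 · 3.27069e-02 ≈ 3589.127.
Since α = 1/2 < 1, p = c/n^{1/2} ≫ 1/n is above the triangle threshold p ~ 1/n. Asymptotically E[X] ~ (c³/6)·n^{3(1−α)} = (3³/6)·n^{1.5} → ∞; triangles are abundant w.h.p.

E[X] ≈ 3589.127; in regime p = Θ(1/n^{1/2}) E[X] diverges (above the triangle threshold p ~ 1/n).


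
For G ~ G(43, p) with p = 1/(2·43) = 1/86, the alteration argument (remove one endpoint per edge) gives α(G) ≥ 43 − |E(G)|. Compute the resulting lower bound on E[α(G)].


E[|E(G)|] = C(43, 2)·p = 903 · (1/86) = 21/2.
E[α(G)] ≥ n − E[|E(G)|] = 43 − 21/2 = 65/2.
Numerically: ≈ 32.500000.
(This is only a lower bound; the true E[α(G)] may be larger.)

E[α(G)] ≥ 65/2 ≈ 32.500000.


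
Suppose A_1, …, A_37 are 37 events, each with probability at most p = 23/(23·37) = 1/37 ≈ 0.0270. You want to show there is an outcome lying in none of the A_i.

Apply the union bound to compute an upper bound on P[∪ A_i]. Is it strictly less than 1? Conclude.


Union bound: P[∪_{i=1}^{37} A_i] ≤ Σ_i P[A_i] ≤ 37·p = 37·(1/37) = 1.
Numerically: 1 ≈ 1.0000.
Is 1 < 1? NO.
Since the bound 1 is ≥ 1, the union bound is uninformative here; it does NOT by itself certify existence.

37·p = 1 ≈ 1.0000; existence NOT certified by the union bound.


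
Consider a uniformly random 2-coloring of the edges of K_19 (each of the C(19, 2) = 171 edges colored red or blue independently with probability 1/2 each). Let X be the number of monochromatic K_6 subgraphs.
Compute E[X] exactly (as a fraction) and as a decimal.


Let X = Σ_S X_S over the C(19, 6) = 27132 subsets S of size 6, where X_S = 1 if the K_6 on S is monochromatic.
For a fixed S, the K_6 on S has C(6, 2) = 15 edges. P[all 15 edges red] = (1/2)^15, and likewise for blue, so P[monochromatic] = 2·(1/2)^15 = 2^{1 − 15} = 1/16384.
Summing: E[X] = C(19, 6) · 2^{1 − 15} = 27132 · 1/16384 = 6783/4096.
Numerically: E[X] ≈ 1.656.

E[X] = C(19,6)·2^(1−C(6,2)) = 6783/4096 ≈ 1.656.


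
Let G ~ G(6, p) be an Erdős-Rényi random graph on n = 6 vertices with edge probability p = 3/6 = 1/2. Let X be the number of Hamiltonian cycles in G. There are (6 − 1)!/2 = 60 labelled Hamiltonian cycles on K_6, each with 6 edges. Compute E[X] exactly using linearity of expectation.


K_6 has (6 − 1)!/2 = 60 labelled Hamiltonian cycles.
For each such Hamiltonian cycle H, let X_H = 1 if all 6 edges of H are present in G. Then P[X_H = 1] = p^{6} = (1/2)^{6} = 1/64.
Summing the indicators: E[X] = Σ_H E[X_H] = 60 · p^{6} = 60 · 1/64 = 15/16.
Numerically: E[X] ≈ 0.9375.

E[X] = 60 · (1/2)^{6} = 15/16 ≈ 0.9375.


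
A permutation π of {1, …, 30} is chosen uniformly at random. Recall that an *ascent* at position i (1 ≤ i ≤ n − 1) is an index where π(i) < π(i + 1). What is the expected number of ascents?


Write X = Σ X_I over i = 1, …, 29, with X_I the indicator of one ascent.
There are 29 indicators.
For each fixed i, the pair (π(i), π(i+1)) is a uniformly random ordered pair of distinct values from {1, …, 30}; by symmetry P[π(i) < π(i+1)] = 1/2.
By linearity: E[X] = 29 · (1/2) = (30 − 1) · (1/2) = 29/2 ≈ 14.5000.

E[X] = 29/2 = 14.5000.


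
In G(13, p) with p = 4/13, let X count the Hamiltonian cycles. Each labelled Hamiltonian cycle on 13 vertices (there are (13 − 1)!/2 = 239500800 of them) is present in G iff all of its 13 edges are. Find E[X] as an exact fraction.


K_13 has (13 − 1)!/2 = 239500800 labelled Hamiltonian cycles.
For each such Hamiltonian cycle H, let X_H = 1 if all 13 edges of H are present in G. Then P[X_H = 1] = p^{13} = (4/13)^{13} = 67108864/302875106592253.
Summing the indicators: E[X] = Σ_H E[X_H] = 239500800 · p^{13} = 239500800 · 67108864/302875106592253 = 16072626615091200/302875106592253.
Numerically: E[X] ≈ 53.1.

E[X] = 239500800 · (4/13)^{13} = 16072626615091200/302875106592253 ≈ 53.1.


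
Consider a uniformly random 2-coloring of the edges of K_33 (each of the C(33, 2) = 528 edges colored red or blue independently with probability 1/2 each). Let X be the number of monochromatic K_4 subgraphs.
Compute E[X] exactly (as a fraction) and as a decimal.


Let X = Σ_S X_S over the C(33, 4) = 40920 subsets S of size 4, where X_S = 1 if the K_4 on S is monochromatic.
For a fixed S, the K_4 on S has C(4, 2) = 6 edges. P[all 6 edges red] = (1/2)^6, and likewise for blue, so P[monochromatic] = 2·(1/2)^6 = 2^{1 − 6} = 1/32.
By linearity of expectation: E[X] = C(33, 4) · 2^{1 − 6} = 40920 · 1/32 = 5115/4.
Numerically: E[X] ≈ 1278.750000.

E[X] = C(33,4)·2^(1−C(4,2)) = 5115/4 ≈ 1278.750000.


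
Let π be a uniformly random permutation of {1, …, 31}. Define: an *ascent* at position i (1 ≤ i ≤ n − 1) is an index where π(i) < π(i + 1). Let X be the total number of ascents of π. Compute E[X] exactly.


Write X = Σ X_I over i = 1, …, 30, with X_I the indicator of one ascent.
There are 30 indicators.
For each fixed i, the pair (π(i), π(i+1)) is a uniformly random ordered pair of distinct values from {1, …, 31}; by symmetry P[π(i) < π(i+1)] = 1/2.
By linearity: E[X] = 30 · (1/2) = (31 − 1) · (1/2) = 15 ≈ 15.000000.

E[X] = 15 = 15.000000.


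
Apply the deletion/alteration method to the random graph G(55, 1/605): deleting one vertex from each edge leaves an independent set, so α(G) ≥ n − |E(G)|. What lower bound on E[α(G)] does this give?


E[|E(G)|] = C(55, 2)·p = 1485 · (1/605) = 27/11.
E[α(G)] ≥ n − E[|E(G)|] = 55 − 27/11 = 578/11.
Numerically: ≈ 52.5455.
(This is only a lower bound; the true E[α(G)] may be larger.)

E[α(G)] ≥ 578/11 ≈ 52.5455.


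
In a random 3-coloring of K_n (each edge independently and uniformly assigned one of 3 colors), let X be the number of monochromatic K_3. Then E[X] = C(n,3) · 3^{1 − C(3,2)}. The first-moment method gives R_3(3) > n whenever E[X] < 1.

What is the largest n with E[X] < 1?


We need C(n, 3) · 3^{1 − 3} < 1, i.e. C(n, 3) < 3^{3 − 1} = 9.
Check values of n near the boundary:
  n = 3: C(3, 3) = 1; 1 < 9? YES
  n = 4: C(4, 3) = 4; 4 < 9? YES
  n = 5: C(5, 3) = 10; 10 < 9? NO
The largest n with C(n, 3) < 9 is n = 4 (where E[X] = 4/9 ≈ 0.444). Hence R_3(3) > 4, i.e. R_3(3) ≥ 5.

Largest n = 4; hence R_3(3) > 4.


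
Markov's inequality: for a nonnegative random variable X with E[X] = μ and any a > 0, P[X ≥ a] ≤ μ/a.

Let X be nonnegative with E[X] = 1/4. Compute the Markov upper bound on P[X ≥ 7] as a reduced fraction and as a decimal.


μ = E[X] = 1/4, a = 7.
Markov: P[X ≥ 7] ≤ μ/a = (1/4)/7 = 1/28.
Numerically: ≈ 0.035714.
(Since a = 7 > μ = 0.250000, the bound 1/28 is < 1 and informative.)

P[X ≥ 7] ≤ 1/28 ≈ 0.035714.


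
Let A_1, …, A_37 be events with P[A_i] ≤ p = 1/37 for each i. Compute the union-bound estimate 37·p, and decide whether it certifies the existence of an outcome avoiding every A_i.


Union bound: P[∪_{i=1}^{37} A_i] ≤ Σ_i P[A_i] ≤ 37·p = 37·(1/37) = 1.
Numerically: 1 ≈ 1.0000.
Is 1 < 1? NO.
Since the bound 1 is ≥ 1, the union bound is uninformative here; it does NOT by itself certify existence.

37·p = 1 ≈ 1.0000; existence NOT certified by the union bound.


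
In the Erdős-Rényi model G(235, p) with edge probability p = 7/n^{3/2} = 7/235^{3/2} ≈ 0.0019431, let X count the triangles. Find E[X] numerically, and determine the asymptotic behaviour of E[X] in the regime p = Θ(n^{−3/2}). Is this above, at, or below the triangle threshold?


Number of potential triangles: C(235, 3) = 2135445.
Each occurs with probability p³ ≈ (0.0019431)³ ≈ 7.33649692e-09.
By linearity: E[X] = C(235, 3)·p³ ≈ 2135445 · 7.33649692e-09 ≈ 0.015667.
Since α = 3/2 > 1, p = c/n^{3/2} = o(1/n) is below the triangle threshold p ~ 1/n. Asymptotically E[X] ~ (c³/6)·n^{3(1−α)} = (7³/6)·n^{-1.5} → 0, so by Markov's inequality G has no triangles w.h.p.

E[X] ≈ 0.015667; in regime p = Θ(1/n^{3/2}) E[X] tends to 0 (below the triangle threshold p ~ 1/n).


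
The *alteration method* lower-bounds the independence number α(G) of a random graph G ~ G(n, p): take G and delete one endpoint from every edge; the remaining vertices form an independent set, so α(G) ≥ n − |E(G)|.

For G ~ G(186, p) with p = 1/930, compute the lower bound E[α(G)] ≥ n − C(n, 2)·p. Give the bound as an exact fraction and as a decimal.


E[|E(G)|] = C(186, 2)·p = 17205 · (1/930) = 37/2.
E[α(G)] ≥ n − E[|E(G)|] = 186 − 37/2 = 335/2.
Numerically: ≈ 167.500000.
(This is only a lower bound; the true E[α(G)] may be larger.)

E[α(G)] ≥ 335/2 ≈ 167.500000.


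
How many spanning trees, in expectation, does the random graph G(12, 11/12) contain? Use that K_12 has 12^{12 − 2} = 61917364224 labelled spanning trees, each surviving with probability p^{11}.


K_12 has 12^{12 − 2} = 61917364224 labelled spanning trees.
For each such spanning tree H, let X_H = 1 if all 11 edges of H are present in G. Then P[X_H = 1] = p^{11} = (11/12)^{11} = 285311670611/743008370688.
Summing the indicators: E[X] = Σ_H E[X_H] = 61917364224 · p^{11} = 61917364224 · 285311670611/743008370688 = 285311670611/12.
Numerically: E[X] ≈ 2.3776e+10.

E[X] = 61917364224 · (11/12)^{11} = 285311670611/12 ≈ 2.3776e+10.


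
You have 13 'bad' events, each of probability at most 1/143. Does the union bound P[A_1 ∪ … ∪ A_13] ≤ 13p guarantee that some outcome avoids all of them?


Union bound: P[∪_{i=1}^{13} A_i] ≤ Σ_i P[A_i] ≤ 13·p = 13·(1/143) = 1/11.
Numerically: 1/11 ≈ 0.0909.
Is 1/11 < 1? YES.
Since P[∪ A_i] ≤ 1/11 < 1, the complement has P[∩ A_i^c] ≥ 1 − 1/11 = 10/11 > 0, so some outcome avoids every A_i.

13·p = 1/11 ≈ 0.0909; existence CERTIFIED by the union bound.


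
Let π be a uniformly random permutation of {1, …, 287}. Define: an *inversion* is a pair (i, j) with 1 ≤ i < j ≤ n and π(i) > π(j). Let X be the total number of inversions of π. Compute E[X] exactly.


Write X = Σ X_I over the C(287, 2) = 41041 pairs i < j, with X_I the indicator of one inversion.
There are 41041 indicators.
For each fixed pair i < j, the values π(i) and π(j) are two distinct elements of {1, …, 287} in uniformly random order; by symmetry P[π(i) > π(j)] = 1/2.
By linearity: E[X] = 41041 · (1/2) = C(287, 2) · (1/2) = 41041/2 = 41041/2 ≈ 20520.5000.

E[X] = 41041/2 = 20520.5000.


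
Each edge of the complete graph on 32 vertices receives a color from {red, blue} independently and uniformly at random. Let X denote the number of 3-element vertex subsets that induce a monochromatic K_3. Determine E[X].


Let X = Σ_S X_S over the C(32, 3) = 4960 subsets S of size 3, where X_S = 1 if the K_3 on S is monochromatic.
For a fixed S, the K_3 on S has C(3, 2) = 3 edges. P[all 3 edges red] = (1/2)^3, and likewise for blue, so P[monochromatic] = 2·(1/2)^3 = 2^{1 − 3} = 1/4.
By linearity: E[X] = C(32, 3) · 2^{1 − 3} = 4960 · 1/4 = 1240.
Numerically: E[X] ≈ 1240.000000.

E[X] = C(32,3)·2^(1−C(3,2)) = 1240 ≈ 1240.000000.


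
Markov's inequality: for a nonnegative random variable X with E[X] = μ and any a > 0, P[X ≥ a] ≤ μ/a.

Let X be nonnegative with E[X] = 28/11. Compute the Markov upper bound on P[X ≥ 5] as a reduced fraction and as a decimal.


μ = E[X] = 28/11, a = 5.
Markov: P[X ≥ 5] ≤ μ/a = (28/11)/5 = 28/55.
Numerically: ≈ 0.509.
(Since a = 5 > μ = 2.545, the bound 28/55 is < 1 and informative.)

P[X ≥ 5] ≤ 28/55 ≈ 0.509.


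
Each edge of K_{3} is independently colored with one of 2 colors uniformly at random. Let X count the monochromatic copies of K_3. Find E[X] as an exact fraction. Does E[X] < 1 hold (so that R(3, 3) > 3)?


E[X] = C(3, 3) · 2^{1 − 3} = 1 · 2^{−2} = 1/4.
As a reduced fraction: E[X] = 1/4 ≈ 0.25000.
Is E[X] < 1? YES.
Since E[X] < 1, there exists a 2-coloring of K_{3} with no monochromatic K_3; hence R(3, 3) > 3.

E[X] = 1/4 ≈ 0.25000; E[X] < 1, so R(3, 3) > 3.


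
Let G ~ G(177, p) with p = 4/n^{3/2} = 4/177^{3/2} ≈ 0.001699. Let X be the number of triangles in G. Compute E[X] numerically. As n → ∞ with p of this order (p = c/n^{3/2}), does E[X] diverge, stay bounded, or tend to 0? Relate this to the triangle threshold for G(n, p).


Number of potential triangles: C(177, 3) = 908600.
Each occurs with probability p³ ≈ (0.001699)³ ≈ 4.901176e-09.
By linearity: E[X] = C(177, 3)·p³ ≈ 908600 · 4.901176e-09 ≈ 0.0045.
Since α = 3/2 > 1, p = c/n^{3/2} = o(1/n) is below the triangle threshold p ~ 1/n. Asymptotically E[X] ~ (c³/6)·n^{3(1−α)} = (4³/6)·n^{-1.5} → 0, so by Markov's inequality G has no triangles w.h.p.

E[X] ≈ 0.0045; in regime p = Θ(1/n^{3/2}) E[X] tends to 0 (below the triangle threshold p ~ 1/n).


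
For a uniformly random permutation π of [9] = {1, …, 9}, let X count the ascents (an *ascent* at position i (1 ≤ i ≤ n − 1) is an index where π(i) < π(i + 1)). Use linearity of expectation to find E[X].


Write X = Σ X_I over i = 1, …, 8, with X_I the indicator of one ascent.
There are 8 indicators.
For each fixed i, the pair (π(i), π(i+1)) is a uniformly random ordered pair of distinct values from {1, …, 9}; by symmetry P[π(i) < π(i+1)] = 1/2.
By linearity: E[X] = 8 · (1/2) = (9 − 1) · (1/2) = 4 ≈ 4.0000.

E[X] = 4 = 4.0000.


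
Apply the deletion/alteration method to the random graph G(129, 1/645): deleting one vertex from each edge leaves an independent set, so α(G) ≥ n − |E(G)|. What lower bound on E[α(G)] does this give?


E[|E(G)|] = C(129, 2)·p = 8256 · (1/645) = 64/5.
E[α(G)] ≥ n − E[|E(G)|] = 129 − 64/5 = 581/5.
Numerically: ≈ 116.2000.
(This is only a lower bound; the true E[α(G)] may be larger.)

E[α(G)] ≥ 581/5 ≈ 116.2000.


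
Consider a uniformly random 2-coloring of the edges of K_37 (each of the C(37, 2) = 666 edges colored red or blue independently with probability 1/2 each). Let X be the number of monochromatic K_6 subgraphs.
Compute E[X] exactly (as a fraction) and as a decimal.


Let X = Σ_S X_S over the C(37, 6) = 2324784 subsets S of size 6, where X_S = 1 if the K_6 on S is monochromatic.
For a fixed S, the K_6 on S has C(6, 2) = 15 edges. P[all 15 edges red] = (1/2)^15, and likewise for blue, so P[monochromatic] = 2·(1/2)^15 = 2^{1 − 15} = 1/16384.
By linearity: E[X] = C(37, 6) · 2^{1 − 15} = 2324784 · 1/16384 = 145299/1024.
Numerically: E[X] ≈ 141.89355.

E[X] = C(37,6)·2^(1−C(6,2)) = 145299/1024 ≈ 141.89355.


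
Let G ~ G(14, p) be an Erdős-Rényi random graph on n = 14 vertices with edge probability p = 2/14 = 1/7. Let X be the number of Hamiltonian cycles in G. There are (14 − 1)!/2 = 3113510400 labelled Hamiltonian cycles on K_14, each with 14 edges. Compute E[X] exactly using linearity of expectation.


K_14 has (14 − 1)!/2 = 3113510400 labelled Hamiltonian cycles.
For each such Hamiltonian cycle H, let X_H = 1 if all 14 edges of H are present in G. Then P[X_H = 1] = p^{14} = (1/7)^{14} = 1/678223072849.
Summing the indicators: E[X] = Σ_H E[X_H] = 3113510400 · p^{14} = 3113510400 · 1/678223072849 = 444787200/96889010407.
Numerically: E[X] ≈ 0.00459069.

E[X] = 3113510400 · (1/7)^{14} = 444787200/96889010407 ≈ 0.00459069.


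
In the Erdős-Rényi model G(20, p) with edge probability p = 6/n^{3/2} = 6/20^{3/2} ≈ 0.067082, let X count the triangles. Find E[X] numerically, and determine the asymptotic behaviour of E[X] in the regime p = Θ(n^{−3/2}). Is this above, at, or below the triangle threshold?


Number of potential triangles: C(20, 3) = 1140.
Each occurs with probability p³ ≈ (0.067082)³ ≈ 3.01869177e-04.
By linearity: E[X] = C(20, 3)·p³ ≈ 1140 · 3.01869177e-04 ≈ 0.344131.
Since α = 3/2 > 1, p = c/n^{3/2} = o(1/n) is below the triangle threshold p ~ 1/n. Asymptotically E[X] ~ (c³/6)·n^{3(1−α)} = (6³/6)·n^{-1.5} → 0, so by Markov's inequality G has no triangles w.h.p.

E[X] ≈ 0.344131; in regime p = Θ(1/n^{3/2}) E[X] tends to 0 (below the triangle threshold p ~ 1/n).
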